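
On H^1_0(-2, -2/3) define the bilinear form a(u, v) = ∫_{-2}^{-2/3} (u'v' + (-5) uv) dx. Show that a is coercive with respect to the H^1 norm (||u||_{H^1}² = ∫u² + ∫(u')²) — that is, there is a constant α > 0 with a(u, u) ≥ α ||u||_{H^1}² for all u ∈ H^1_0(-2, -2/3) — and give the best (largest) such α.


α = (-80 + 9*π^2)/(16 + 9*π^2)

Coercivity of a(·,·) on H^1_0(-2, -2/3) means a(u, u) ≥ α ||u||_{H^1}² for every u ∈ H^1_0.
The interval has length L = 4/3, and Poincaré/coercivity depend only on L. Here a(u, u) = ∫(u')² + (-5)·∫u².
Here c = -5 < 0 with |c| < (π/L)² = 9*π^2/16, so coercivity still holds. The condition a(u,u) ≥ α||u||_{H^1}² reads (1−α)∫(u')² ≥ (α−c)∫u². Any admissible α is ≤ 1 (rapidly oscillating u have ∫u²/∫(u')² → 0), and α = 1 would force 0 ≥ (1−c)∫u², impossible since c < 1; so 1−α > 0. By the sharp Poincaré inequality on H^1_0 of an interval of length L, ∫(u')² ≥ (π/L)²∫u² with equality for the first sine mode sin(π(x−x₀)/L) (x₀ the left endpoint), so the inequality holds for all u iff (1−α)(π/L)² ≥ α − c, i.e. α ≤ ((π/L)² + c)/((π/L)² + 1) = (1 + c(L/π)²)/(1 + (L/π)²). (Direct route, valid since c ≤ 0: Poincaré gives c∫u² ≥ c(L/π)²∫(u')², so a(u,u) ≥ (1 + c(L/π)²)∫(u')², while ||u||_{H^1}² ≤ (1 + (L/π)²)∫(u')²; dividing yields the same α.) With (π/L)² = 9*π^2/16 and c = -5, the largest admissible constant is α = ((π/L)² + c)/((π/L)² + 1).
Simplifying, α = (-80 + 9*π^2)/(16 + 9*π^2).


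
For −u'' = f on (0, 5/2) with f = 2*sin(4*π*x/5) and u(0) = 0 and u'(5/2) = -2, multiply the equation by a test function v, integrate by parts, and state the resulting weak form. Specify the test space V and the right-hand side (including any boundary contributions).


V = {v ∈ H^1(0, 5/2) : v(0) = 0} (test functions vanish at x = 0 where u is specified); weak form: ∫_0^5/2 u'v' dx = ∫_0^5/2 (2*sin(4*π*x/5)) v dx − 2·v(5/2) for all v ∈ V.

Multiply both sides by a test function v and integrate from 0 to 5/2:
  ∫_0^5/2 −u''(x) v(x) dx = ∫_0^5/2 f(x) v(x) dx.
Integrate the LHS by parts once:
  ∫_0^5/2 −u'' v dx = −[u'(x) v(x)]_0^5/2 + ∫_0^5/2 u'(x) v'(x) dx.
Thus ∫_0^5/2 u'(x) v'(x) dx = ∫_0^5/2 f(x) v(x) dx + [u'(x) v(x)]_0^5/2.
Choose V so that boundary terms are either known or forced to vanish.
Mixed BC: u(0) = 0 (Dirichlet) and u'(5/2) = -2 (Neumann). Define V = {v ∈ H^1(0, 5/2) : v(0) = 0}. Then [u' v]_0^5/2 = u'(5/2)·v(5/2) − u'(0)·0 = − 2·v(5/2).
Weak formulation: find u (satisfying any essential BC) such that ∫_0^5/2 u'(x) v'(x) dx = ∫_0^5/2 f v dx − 2·v(5/2) for all v ∈ V (Dirichlet at 0 absorbed into V; Neumann datum at x = 5/2 contributes the boundary term).
Substituting f(x) = 2*sin(4*π*x/5), the right-hand side is ∫_0^5/2 (2*sin(4*π*x/5)) v dx − 2·v(5/2).


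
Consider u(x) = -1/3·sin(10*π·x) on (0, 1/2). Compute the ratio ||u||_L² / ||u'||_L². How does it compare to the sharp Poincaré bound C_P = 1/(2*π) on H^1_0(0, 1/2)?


||u||_L² / ||u'||_L² = 1/(10*π) < C_P = 1/(2*π).

u(x) = -1/3·sin(10*π·x), so u'(x) = -10*π*cos(10*π*x)/3.
Writing u(x) = A·sin(kπx/L) with A = -1/3 and k = 5, use ∫_0^L sin²(kπx/L) dx = L/2 and ∫_0^L cos²(kπx/L) dx = L/2.
u² = 1/9·sin²(10*π·x) and (u')² = 100*π^2/9·cos²(10*π·x), and each of sin², cos² integrates to L/2 = 1/4 over (0, 1/2).
∫_0^1/2 u² dx = 1/36, so ||u||_L² = 1/6.
∫_0^1/2 (u')² dx = 25*π^2/9, so ||u'||_L² = 5*π/3.
Ratio ||u||_L² / ||u'||_L² = 1/(10*π).
Sharp Poincaré constant on H^1_0(0, 1/2) is C_P = L/π = 1/(2*π), achieved by sin(2*π·x).
This is the k = 5 harmonic; the ratio L/(kπ) is strictly less than C_P = L/π, consistent with the sharp inequality ||u||_L² ≤ C_P ||u'||_L².


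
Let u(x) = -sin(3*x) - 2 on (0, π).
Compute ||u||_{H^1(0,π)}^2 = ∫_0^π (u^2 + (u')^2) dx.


||u||_{H^1(0,π)}^2 = 8/3 + 9*π

u'(x) = -3*cos(3*x).
Expand u² and (u')² and integrate term by term on (0, π), using: for integers n ≥ 1, ∫_0^π sin²(nx) dx = ∫_0^π cos²(nx) dx = π/2; for n ≠ n', ∫_0^π sin(nx)sin(n'x) dx = ∫_0^π cos(nx)cos(n'x) dx = 0; and by product-to-sum, ∫_0^π sin(nx)cos(n'x) dx = ½∫_0^π [sin((n+n')x) + sin((n−n')x)] dx, which is 0 when n+n' is even and 2n/(n²−n'²) when n+n' is odd (it need not vanish on (0, π)). For the constant mode: ∫_0^π 1 dx = π, ∫_0^π cos(nx) dx = 0, ∫_0^π sin(nx) dx = (1−(−1)^n)/n.
  u² squared terms: (-2)²·∫1 dx = 4·π = 4*π;  (-1)²·∫sin(3x)² dx = 1·π/2 = π/2.
  u² cross terms: 2·(-2)·(-1)·∫1·sin(3x) dx = 4·(2/3) = 8/3.
  So ∫_0^π u² dx = 4*π + π/2 + 8/3 = 8/3 + 9*π/2.
  (u')² squared terms: (-3)²·∫cos(3x)² dx = 9·π/2 = 9*π/2.
  So ∫_0^π (u')² dx = 9*π/2.
||u||_{H^1}^2 = (8/3 + 9*π/2) + (9*π/2) = 8/3 + 9*π.


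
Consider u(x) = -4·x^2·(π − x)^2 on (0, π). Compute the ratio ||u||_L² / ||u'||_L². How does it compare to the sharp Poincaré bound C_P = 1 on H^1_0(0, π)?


||u||_L² / ||u'||_L² = sqrt(3)*π/6 < C_P = 1.

u(x) = -4·x^2·(π − x)^2, so u'(x) = 8*x*(x*(π - x) - (x - π)^2).
u(x) = -4·x^2·(π − x)^2 vanishes at x = 0 and x = π, so u ∈ H^1_0(0, π). Differentiate via the product rule and integrate the resulting polynomials term by term.
  ∫_0^π u² dx = ∫_0^π (16*x^8 - 64*π*x^7 + 96*π^2*x^6 - 64*π^3*x^5 + 16*π^4*x^4) dx. Term by term:
    ∫_0^π 16*x^8 dx = 16*π^9/9;  ∫_0^π -64*π*x^7 dx = -8*π^9;  ∫_0^π 96*π^2*x^6 dx = 96*π^9/7;
    ∫_0^π -64*π^3*x^5 dx = -32*π^9/3;  ∫_0^π 16*π^4*x^4 dx = 16*π^9/5.
  Sum: 16*π^9/9 − 8*π^9 + 96*π^9/7 − 32*π^9/3 + 16*π^9/5 = 8*π^9/315.
  ∫_0^π (u')² dx = ∫_0^π (256*x^6 - 768*π*x^5 + 832*π^2*x^4 - 384*π^3*x^3 + 64*π^4*x^2) dx. Term by term:
    ∫_0^π 256*x^6 dx = 256*π^7/7;  ∫_0^π -768*π*x^5 dx = -128*π^7;  ∫_0^π 832*π^2*x^4 dx = 832*π^7/5;
    ∫_0^π -384*π^3*x^3 dx = -96*π^7;  ∫_0^π 64*π^4*x^2 dx = 64*π^7/3.
  Sum: 256*π^7/7 − 128*π^7 + 832*π^7/5 − 96*π^7 + 64*π^7/3 = 32*π^7/105.
∫_0^π u² dx = 8*π^9/315, so ||u||_L² = 2*sqrt(70)*π^(9/2)/105.
∫_0^π (u')² dx = 32*π^7/105, so ||u'||_L² = 4*sqrt(210)*π^(7/2)/105.
Ratio ||u||_L² / ||u'||_L² = sqrt(3)*π/6.
Sharp Poincaré constant on H^1_0(0, π) is C_P = L/π = 1, achieved by sin(x).
A polynomial bump cannot attain the sharp Poincaré constant (only the first sine eigenfunction does), so the ratio is strictly less than C_P, consistent with ||u||_L² ≤ C_P ||u'||_L².


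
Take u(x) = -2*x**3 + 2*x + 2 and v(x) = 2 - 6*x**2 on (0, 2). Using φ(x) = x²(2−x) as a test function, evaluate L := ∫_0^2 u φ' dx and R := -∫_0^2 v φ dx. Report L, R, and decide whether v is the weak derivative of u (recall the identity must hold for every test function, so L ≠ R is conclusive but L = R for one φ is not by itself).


LHS = 152/15, RHS = 152/15. Yes, v = u' weakly.

u(x) = -2*x**3 + 2*x + 2, classical derivative u'(x) = 2 - 6*x**2.
φ(x) = x²(2−x), so φ'(x) = x*(4 - 3*x).
Note φ(0) = φ(2) = 0, so the boundary term u·φ vanishes.
LHS = ∫_0^2 u(x) φ'(x) dx = ∫_0^2 (6*x^5 - 8*x^4 - 6*x^3 + 2*x^2 + 8*x) dx. Term by term:
  ∫_0^2 6*x^5 dx = 64;  ∫_0^2 -8*x^4 dx = -256/5;  ∫_0^2 -6*x^3 dx = -24;
  ∫_0^2 2*x^2 dx = 16/3;  ∫_0^2 8*x dx = 16.
Sum: 64 − 256/5 − 24 + 16/3 + 16 = 152/15.
So LHS = 152/15.
∫_0^2 v(x) φ(x) dx = ∫_0^2 (6*x^5 - 12*x^4 - 2*x^3 + 4*x^2) dx. Term by term:
  ∫_0^2 6*x^5 dx = 64;  ∫_0^2 -12*x^4 dx = -384/5;  ∫_0^2 -2*x^3 dx = -8;
  ∫_0^2 4*x^2 dx = 32/3.
Sum: 64 − 384/5 − 8 + 32/3 = -152/15.
So RHS = -∫_0^2 v(x) φ(x) dx = 152/15.
LHS = RHS, so the identity holds for this test φ.
Moreover u is smooth here and v(x) = u'(x) = 2 - 6*x**2 pointwise, so the identity holds for every test function. Hence v is the weak derivative of u.


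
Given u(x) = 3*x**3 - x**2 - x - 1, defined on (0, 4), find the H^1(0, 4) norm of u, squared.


||u||_{H^1}^2 = 3128504/105

The H^1 norm (squared) on an interval (0, L) is
  ||u||_{H^1}^2 = ∫_0^L u(x)^2 dx + ∫_0^L u'(x)^2 dx.
Compute u'(x) = 9*x**2 - 2*x - 1.
Then u(x)^2 = 9*x**6 - 6*x**5 - 5*x**4 - 4*x**3 + 3*x**2 + 2*x + 1 and u'(x)^2 = 81*x**4 - 36*x**3 - 14*x**2 + 4*x + 1.
Integrate each monomial from 0 to 4 using ∫_0^4 c·x^n dx = c·4^(n+1)/(n+1):
  ∫_0^4 u(x)^2 dx = ∫_0^4 (9*x^6 - 6*x^5 - 5*x^4 - 4*x^3 + 3*x^2 + 2*x + 1) dx. Term by term:
    ∫_0^4 9*x^6 dx = 147456/7;  ∫_0^4 -6*x^5 dx = -4096;  ∫_0^4 -5*x^4 dx = -1024;
    ∫_0^4 -4*x^3 dx = -256;  ∫_0^4 3*x^2 dx = 64;  ∫_0^4 2*x dx = 16;
    ∫_0^4 1 dx = 4.
  Sum: 147456/7 − 4096 − 1024 − 256 + 64 + 16 + 4 = 110412/7.
  ∫_0^4 u'(x)^2 dx = ∫_0^4 (81*x^4 - 36*x^3 - 14*x^2 + 4*x + 1) dx. Term by term:
    ∫_0^4 81*x^4 dx = 82944/5;  ∫_0^4 -36*x^3 dx = -2304;  ∫_0^4 -14*x^2 dx = -896/3;
    ∫_0^4 4*x dx = 32;  ∫_0^4 1 dx = 4.
  Sum: 82944/5 − 2304 − 896/3 + 32 + 4 = 210332/15.
Adding: ||u||_{H^1}^2 = 110412/7 + 210332/15 = 3128504/105.


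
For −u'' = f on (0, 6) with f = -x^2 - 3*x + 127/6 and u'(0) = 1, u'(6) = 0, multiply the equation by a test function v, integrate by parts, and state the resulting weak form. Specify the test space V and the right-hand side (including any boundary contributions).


V = H^1(0, 6) (v unrestricted at boundary; u is determined up to an additive constant); weak form: ∫_0^6 u'v' dx = ∫_0^6 (-x^2 - 3*x + 127/6) v dx − v(0) for all v ∈ V.

Multiply both sides by a test function v and integrate from 0 to 6:
  ∫_0^6 −u''(x) v(x) dx = ∫_0^6 f(x) v(x) dx.
Integrate the LHS by parts once:
  ∫_0^6 −u'' v dx = −[u'(x) v(x)]_0^6 + ∫_0^6 u'(x) v'(x) dx.
Thus ∫_0^6 u'(x) v'(x) dx = ∫_0^6 f(x) v(x) dx + [u'(x) v(x)]_0^6.
Choose V so that boundary terms are either known or forced to vanish.
u has inhomogeneous Neumann u'(0) = 1, u'(6) = 0. [u' v]_0^6 = (0)·v(6) − (1)·v(0) = − v(0). Take V = H^1(0, 6); boundary term becomes part of RHS.
Weak formulation: find u (satisfying any essential BC) such that ∫_0^6 u'(x) v'(x) dx = ∫_0^6 f v dx − v(0) for all v ∈ V (Neumann data are natural BCs: they enter the RHS as boundary terms).
Substituting f(x) = -x^2 - 3*x + 127/6, the right-hand side is ∫_0^6 (-x^2 - 3*x + 127/6) v dx − v(0).
Compatibility check (pure Neumann): taking v ≡ 1 ∈ V gives 0 = ∫_0^6 f dx + (0) − (1), i.e. ∫_0^6 f dx must equal u'(0) − u'(6) = 1. Indeed ∫_0^6 (-x^2 - 3*x + 127/6) dx = 1, so the data are compatible. The solution is then unique only up to an additive constant (fix it e.g. by requiring ∫_0^6 u dx = 0).


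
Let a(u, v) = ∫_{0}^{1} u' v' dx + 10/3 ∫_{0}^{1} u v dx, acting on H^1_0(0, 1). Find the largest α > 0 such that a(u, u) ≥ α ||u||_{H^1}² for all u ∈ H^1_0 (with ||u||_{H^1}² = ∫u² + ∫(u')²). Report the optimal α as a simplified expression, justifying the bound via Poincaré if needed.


α = 1

Coercivity of a(·,·) on H^1_0(0, 1) means a(u, u) ≥ α ||u||_{H^1}² for every u ∈ H^1_0.
The interval has length L = 1, and Poincaré/coercivity depend only on L. Here a(u, u) = ∫(u')² + (10/3)·∫u².
Here c = 10/3 ≥ 1, so a(u,u) = ∫(u')² + c∫u² ≥ ∫(u')² + ∫u² = ||u||_{H^1}², i.e. α = 1 works. No larger α is possible: a(u,u) ≥ α||u||_{H^1}² means (1−α)∫(u')² ≥ (α−c)∫u², and for the modes u_n = sin(nπ(x−x₀)/L) (x₀ the left endpoint) one has ∫u_n²/∫(u_n')² = (L/(nπ))² → 0, so a(u_n,u_n)/||u_n||_{H^1}² → 1. Hence the optimal constant is α = 1.
Therefore α = 1.


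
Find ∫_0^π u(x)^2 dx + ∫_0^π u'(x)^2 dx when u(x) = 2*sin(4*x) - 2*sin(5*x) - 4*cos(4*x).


||u||_{H^1(0,π)}^2 = 2720/9 + 222*π

u'(x) = 16*sin(4*x) + 8*cos(4*x) - 10*cos(5*x).
Expand u² and (u')² and integrate term by term on (0, π), using: for integers n ≥ 1, ∫_0^π sin²(nx) dx = ∫_0^π cos²(nx) dx = π/2; for n ≠ n', ∫_0^π sin(nx)sin(n'x) dx = ∫_0^π cos(nx)cos(n'x) dx = 0; and by product-to-sum, ∫_0^π sin(nx)cos(n'x) dx = ½∫_0^π [sin((n+n')x) + sin((n−n')x)] dx, which is 0 when n+n' is even and 2n/(n²−n'²) when n+n' is odd (it need not vanish on (0, π)).
  u² squared terms: (-4)²·∫cos(4x)² dx = 16·π/2 = 8*π;  (-2)²·∫sin(5x)² dx = 4·π/2 = 2*π;  (2)²·∫sin(4x)² dx = 4·π/2 = 2*π.
  u² cross terms: 2·(-4)·(-2)·∫cos(4x)·sin(5x) dx = 16·(10/9) = 160/9;  2·(-4)·(2)·∫cos(4x)·sin(4x) dx = -16·(0) = 0;  2·(-2)·(2)·∫sin(5x)·sin(4x) dx = -8·(0) = 0.
  So ∫_0^π u² dx = 8*π + 2*π + 2*π + 160/9 + 0 + 0 = 160/9 + 12*π.
  (u')² squared terms: (-10)²·∫cos(5x)² dx = 100·π/2 = 50*π;  (8)²·∫cos(4x)² dx = 64·π/2 = 32*π;  (16)²·∫sin(4x)² dx = 256·π/2 = 128*π.
  (u')² cross terms: 2·(-10)·(8)·∫cos(5x)·cos(4x) dx = -160·(0) = 0;  2·(-10)·(16)·∫cos(5x)·sin(4x) dx = -320·(-8/9) = 2560/9;  2·(8)·(16)·∫cos(4x)·sin(4x) dx = 256·(0) = 0.
  So ∫_0^π (u')² dx = 50*π + 32*π + 128*π + 0 + 2560/9 + 0 = 2560/9 + 210*π.
||u||_{H^1}^2 = (160/9 + 12*π) + (2560/9 + 210*π) = 2720/9 + 222*π.


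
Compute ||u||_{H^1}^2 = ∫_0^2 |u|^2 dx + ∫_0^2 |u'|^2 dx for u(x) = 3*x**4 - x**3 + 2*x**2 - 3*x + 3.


||u||_{H^1}^2 = 93872/35

The H^1 norm (squared) on an interval (0, L) is
  ||u||_{H^1}^2 = ∫_0^L u(x)^2 dx + ∫_0^L u'(x)^2 dx.
Compute u'(x) = 12*x**3 - 3*x**2 + 4*x - 3.
Then u(x)^2 = 9*x**8 - 6*x**7 + 13*x**6 - 22*x**5 + 28*x**4 - 18*x**3 + 21*x**2 - 18*x + 9 and u'(x)^2 = 144*x**6 - 72*x**5 + 105*x**4 - 96*x**3 + 34*x**2 - 24*x + 9.
Integrate each monomial from 0 to 2 using ∫_0^2 c·x^n dx = c·2^(n+1)/(n+1):
  ∫_0^2 u(x)^2 dx = ∫_0^2 (9*x^8 - 6*x^7 + 13*x^6 - 22*x^5 + 28*x^4 - 18*x^3 + 21*x^2 - 18*x + 9) dx. Term by term:
    ∫_0^2 9*x^8 dx = 512;  ∫_0^2 -6*x^7 dx = -192;  ∫_0^2 13*x^6 dx = 1664/7;
    ∫_0^2 -22*x^5 dx = -704/3;  ∫_0^2 28*x^4 dx = 896/5;  ∫_0^2 -18*x^3 dx = -72;
    ∫_0^2 21*x^2 dx = 56;  ∫_0^2 -18*x dx = -36;  ∫_0^2 9 dx = 18.
  Sum: 512 − 192 + 1664/7 − 704/3 + 896/5 − 72 + 56 − 36 + 18 = 49166/105.
  ∫_0^2 u'(x)^2 dx = ∫_0^2 (144*x^6 - 72*x^5 + 105*x^4 - 96*x^3 + 34*x^2 - 24*x + 9) dx. Term by term:
    ∫_0^2 144*x^6 dx = 18432/7;  ∫_0^2 -72*x^5 dx = -768;  ∫_0^2 105*x^4 dx = 672;
    ∫_0^2 -96*x^3 dx = -384;  ∫_0^2 34*x^2 dx = 272/3;  ∫_0^2 -24*x dx = -48;
    ∫_0^2 9 dx = 18.
  Sum: 18432/7 − 768 + 672 − 384 + 272/3 − 48 + 18 = 46490/21.
Adding: ||u||_{H^1}^2 = 49166/105 + 46490/21 = 93872/35.


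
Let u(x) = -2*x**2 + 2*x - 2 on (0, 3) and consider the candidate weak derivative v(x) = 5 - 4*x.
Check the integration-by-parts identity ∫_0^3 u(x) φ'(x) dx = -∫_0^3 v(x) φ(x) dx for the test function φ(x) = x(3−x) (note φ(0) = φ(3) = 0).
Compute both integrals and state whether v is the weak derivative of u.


LHS = 18, RHS = 9/2. No, v is not the weak derivative of u.

u(x) = -2*x**2 + 2*x - 2, classical derivative u'(x) = 2 - 4*x.
φ(x) = x(3−x), so φ'(x) = 3 - 2*x.
Note φ(0) = φ(3) = 0, so the boundary term u·φ vanishes.
LHS = ∫_0^3 u(x) φ'(x) dx = ∫_0^3 (4*x^3 - 10*x^2 + 10*x - 6) dx. Term by term:
  ∫_0^3 4*x^3 dx = 81;  ∫_0^3 -10*x^2 dx = -90;  ∫_0^3 10*x dx = 45;
  ∫_0^3 -6 dx = -18.
Sum: 81 − 90 + 45 − 18 = 18.
So LHS = 18.
∫_0^3 v(x) φ(x) dx = ∫_0^3 (4*x^3 - 17*x^2 + 15*x) dx. Term by term:
  ∫_0^3 4*x^3 dx = 81;  ∫_0^3 -17*x^2 dx = -153;  ∫_0^3 15*x dx = 135/2.
Sum: 81 − 153 + 135/2 = -9/2.
So RHS = -∫_0^3 v(x) φ(x) dx = 9/2.
LHS − RHS = 27/2 ≠ 0, so the identity fails.
(For a valid weak derivative the identity must hold for EVERY test function, in particular this one. The failure shows v is NOT the weak derivative of u.)
Correct weak derivative would be u'(x) = 2 - 4*x.


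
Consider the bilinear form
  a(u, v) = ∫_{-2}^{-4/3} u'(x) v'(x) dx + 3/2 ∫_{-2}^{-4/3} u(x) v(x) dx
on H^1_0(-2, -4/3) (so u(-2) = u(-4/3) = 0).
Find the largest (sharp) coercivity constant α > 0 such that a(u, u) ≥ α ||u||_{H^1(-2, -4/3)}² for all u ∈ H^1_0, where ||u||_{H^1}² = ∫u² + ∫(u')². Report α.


α = 1

Coercivity of a(·,·) on H^1_0(-2, -4/3) means a(u, u) ≥ α ||u||_{H^1}² for every u ∈ H^1_0.
The interval has length L = 2/3, and Poincaré/coercivity depend only on L. Here a(u, u) = ∫(u')² + (3/2)·∫u².
Here c = 3/2 ≥ 1, so a(u,u) = ∫(u')² + c∫u² ≥ ∫(u')² + ∫u² = ||u||_{H^1}², i.e. α = 1 works. No larger α is possible: a(u,u) ≥ α||u||_{H^1}² means (1−α)∫(u')² ≥ (α−c)∫u², and for the modes u_n = sin(nπ(x−x₀)/L) (x₀ the left endpoint) one has ∫u_n²/∫(u_n')² = (L/(nπ))² → 0, so a(u_n,u_n)/||u_n||_{H^1}² → 1. Hence the optimal constant is α = 1.
Therefore α = 1.


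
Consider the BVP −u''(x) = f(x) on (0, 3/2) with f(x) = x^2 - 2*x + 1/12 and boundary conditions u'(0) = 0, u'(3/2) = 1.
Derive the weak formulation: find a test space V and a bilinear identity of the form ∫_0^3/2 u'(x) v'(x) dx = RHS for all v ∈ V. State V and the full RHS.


V = H^1(0, 3/2) (v unrestricted at boundary; u is determined up to an additive constant); weak form: ∫_0^3/2 u'v' dx = ∫_0^3/2 (x^2 - 2*x + 1/12) v dx + v(3/2) for all v ∈ V.

Multiply both sides by a test function v and integrate from 0 to 3/2:
  ∫_0^3/2 −u''(x) v(x) dx = ∫_0^3/2 f(x) v(x) dx.
Integrate the LHS by parts once:
  ∫_0^3/2 −u'' v dx = −[u'(x) v(x)]_0^3/2 + ∫_0^3/2 u'(x) v'(x) dx.
Thus ∫_0^3/2 u'(x) v'(x) dx = ∫_0^3/2 f(x) v(x) dx + [u'(x) v(x)]_0^3/2.
Choose V so that boundary terms are either known or forced to vanish.
u has inhomogeneous Neumann u'(0) = 0, u'(3/2) = 1. [u' v]_0^3/2 = (1)·v(3/2) − (0)·v(0) = v(3/2). Take V = H^1(0, 3/2); boundary term becomes part of RHS.
Weak formulation: find u (satisfying any essential BC) such that ∫_0^3/2 u'(x) v'(x) dx = ∫_0^3/2 f v dx + v(3/2) for all v ∈ V (Neumann data are natural BCs: they enter the RHS as boundary terms).
Substituting f(x) = x^2 - 2*x + 1/12, the right-hand side is ∫_0^3/2 (x^2 - 2*x + 1/12) v dx + v(3/2).
Compatibility check (pure Neumann): taking v ≡ 1 ∈ V gives 0 = ∫_0^3/2 f dx + (1) − (0), i.e. ∫_0^3/2 f dx must equal u'(0) − u'(3/2) = -1. Indeed ∫_0^3/2 (x^2 - 2*x + 1/12) dx = -1, so the data are compatible. The solution is then unique only up to an additive constant (fix it e.g. by requiring ∫_0^3/2 u dx = 0).


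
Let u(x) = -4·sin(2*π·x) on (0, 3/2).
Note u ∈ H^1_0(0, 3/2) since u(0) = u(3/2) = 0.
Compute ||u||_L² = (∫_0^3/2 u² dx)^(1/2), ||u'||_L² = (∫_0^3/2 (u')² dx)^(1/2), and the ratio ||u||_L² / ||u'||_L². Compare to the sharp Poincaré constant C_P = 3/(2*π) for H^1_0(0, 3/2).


||u||_L² / ||u'||_L² = 1/(2*π) < C_P = 3/(2*π).

u(x) = -4·sin(2*π·x), so u'(x) = -8*π*cos(2*π*x).
Writing u(x) = A·sin(kπx/L) with A = -4 and k = 3, use ∫_0^L sin²(kπx/L) dx = L/2 and ∫_0^L cos²(kπx/L) dx = L/2.
u² = 16·sin²(2*π·x) and (u')² = 64*π^2·cos²(2*π·x), and each of sin², cos² integrates to L/2 = 3/4 over (0, 3/2).
∫_0^3/2 u² dx = 12, so ||u||_L² = 2*sqrt(3).
∫_0^3/2 (u')² dx = 48*π^2, so ||u'||_L² = 4*sqrt(3)*π.
Ratio ||u||_L² / ||u'||_L² = 1/(2*π).
Sharp Poincaré constant on H^1_0(0, 3/2) is C_P = L/π = 3/(2*π), achieved by sin(2*π/3·x).
This is the k = 3 harmonic; the ratio L/(kπ) is strictly less than C_P = L/π, consistent with the sharp inequality ||u||_L² ≤ C_P ||u'||_L².


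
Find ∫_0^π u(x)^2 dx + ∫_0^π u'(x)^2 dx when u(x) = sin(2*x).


||u||_{H^1(0,π)}^2 = 5*π/2

u'(x) = 2*cos(2*x).
Expand u² and (u')² and integrate term by term on (0, π), using: for integers n ≥ 1, ∫_0^π sin²(nx) dx = ∫_0^π cos²(nx) dx = π/2; for n ≠ n', ∫_0^π sin(nx)sin(n'x) dx = ∫_0^π cos(nx)cos(n'x) dx = 0; and by product-to-sum, ∫_0^π sin(nx)cos(n'x) dx = ½∫_0^π [sin((n+n')x) + sin((n−n')x)] dx, which is 0 when n+n' is even and 2n/(n²−n'²) when n+n' is odd (it need not vanish on (0, π)).
  u² squared terms: (1)²·∫sin(2x)² dx = 1·π/2 = π/2.
  So ∫_0^π u² dx = π/2.
  (u')² squared terms: (2)²·∫cos(2x)² dx = 4·π/2 = 2*π.
  So ∫_0^π (u')² dx = 2*π.
||u||_{H^1}^2 = (π/2) + (2*π) = 5*π/2.


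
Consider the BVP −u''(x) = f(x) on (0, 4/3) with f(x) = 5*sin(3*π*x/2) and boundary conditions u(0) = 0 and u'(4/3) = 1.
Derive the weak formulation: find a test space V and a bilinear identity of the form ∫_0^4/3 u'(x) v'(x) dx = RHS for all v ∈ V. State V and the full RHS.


V = {v ∈ H^1(0, 4/3) : v(0) = 0} (test functions vanish at x = 0 where u is specified); weak form: ∫_0^4/3 u'v' dx = ∫_0^4/3 (5*sin(3*π*x/2)) v dx + v(4/3) for all v ∈ V.

Multiply both sides by a test function v and integrate from 0 to 4/3:
  ∫_0^4/3 −u''(x) v(x) dx = ∫_0^4/3 f(x) v(x) dx.
Integrate the LHS by parts once:
  ∫_0^4/3 −u'' v dx = −[u'(x) v(x)]_0^4/3 + ∫_0^4/3 u'(x) v'(x) dx.
Thus ∫_0^4/3 u'(x) v'(x) dx = ∫_0^4/3 f(x) v(x) dx + [u'(x) v(x)]_0^4/3.
Choose V so that boundary terms are either known or forced to vanish.
Mixed BC: u(0) = 0 (Dirichlet) and u'(4/3) = 1 (Neumann). Define V = {v ∈ H^1(0, 4/3) : v(0) = 0}. Then [u' v]_0^4/3 = u'(4/3)·v(4/3) − u'(0)·0 = v(4/3).
Weak formulation: find u (satisfying any essential BC) such that ∫_0^4/3 u'(x) v'(x) dx = ∫_0^4/3 f v dx + v(4/3) for all v ∈ V (Dirichlet at 0 absorbed into V; Neumann datum at x = 4/3 contributes the boundary term).
Substituting f(x) = 5*sin(3*π*x/2), the right-hand side is ∫_0^4/3 (5*sin(3*π*x/2)) v dx + v(4/3).


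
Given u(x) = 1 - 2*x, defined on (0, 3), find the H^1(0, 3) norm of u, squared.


||u||_{H^1}^2 = 33

The H^1 norm (squared) on an interval (0, L) is
  ||u||_{H^1}^2 = ∫_0^L u(x)^2 dx + ∫_0^L u'(x)^2 dx.
Compute u'(x) = -2.
Then u(x)^2 = 4*x**2 - 4*x + 1 and u'(x)^2 = 4.
Integrate each monomial from 0 to 3 using ∫_0^3 c·x^n dx = c·3^(n+1)/(n+1):
  ∫_0^3 u(x)^2 dx = ∫_0^3 (4*x^2 - 4*x + 1) dx. Term by term:
    ∫_0^3 4*x^2 dx = 36;  ∫_0^3 -4*x dx = -18;  ∫_0^3 1 dx = 3.
  Sum: 36 − 18 + 3 = 21.
  ∫_0^3 u'(x)^2 dx = ∫_0^3 (4) dx. Term by term:
    ∫_0^3 4 dx = 12.
Adding: ||u||_{H^1}^2 = 21 + 12 = 33.


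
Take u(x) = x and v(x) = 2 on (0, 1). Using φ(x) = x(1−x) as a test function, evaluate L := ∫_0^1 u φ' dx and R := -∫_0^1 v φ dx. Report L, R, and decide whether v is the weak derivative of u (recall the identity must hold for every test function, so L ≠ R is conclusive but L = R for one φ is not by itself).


LHS = -1/6, RHS = -1/3. No, v is not the weak derivative of u.

u(x) = x, classical derivative u'(x) = 1.
φ(x) = x(1−x), so φ'(x) = 1 - 2*x.
Note φ(0) = φ(1) = 0, so the boundary term u·φ vanishes.
LHS = ∫_0^1 u(x) φ'(x) dx = ∫_0^1 (-2*x^2 + x) dx. Term by term:
  ∫_0^1 -2*x^2 dx = -2/3;  ∫_0^1 x dx = 1/2.
Sum: -2/3 + 1/2 = -1/6.
So LHS = -1/6.
∫_0^1 v(x) φ(x) dx = ∫_0^1 (-2*x^2 + 2*x) dx. Term by term:
  ∫_0^1 -2*x^2 dx = -2/3;  ∫_0^1 2*x dx = 1.
Sum: -2/3 + 1 = 1/3.
So RHS = -∫_0^1 v(x) φ(x) dx = -1/3.
LHS − RHS = 1/6 ≠ 0, so the identity fails.
(For a valid weak derivative the identity must hold for EVERY test function, in particular this one. The failure shows v is NOT the weak derivative of u.)
Correct weak derivative would be u'(x) = 1.


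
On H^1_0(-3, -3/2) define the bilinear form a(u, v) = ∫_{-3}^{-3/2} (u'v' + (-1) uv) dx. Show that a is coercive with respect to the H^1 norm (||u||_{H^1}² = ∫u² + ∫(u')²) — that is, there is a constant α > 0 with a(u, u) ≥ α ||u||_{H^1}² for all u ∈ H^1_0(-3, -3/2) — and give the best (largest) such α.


α = (-9 + 4*π^2)/(9 + 4*π^2)

Coercivity of a(·,·) on H^1_0(-3, -3/2) means a(u, u) ≥ α ||u||_{H^1}² for every u ∈ H^1_0.
The interval has length L = 3/2, and Poincaré/coercivity depend only on L. Here a(u, u) = ∫(u')² + (-1)·∫u².
Here c = -1 < 0 with |c| < (π/L)² = 4*π^2/9, so coercivity still holds. The condition a(u,u) ≥ α||u||_{H^1}² reads (1−α)∫(u')² ≥ (α−c)∫u². Any admissible α is ≤ 1 (rapidly oscillating u have ∫u²/∫(u')² → 0), and α = 1 would force 0 ≥ (1−c)∫u², impossible since c < 1; so 1−α > 0. By the sharp Poincaré inequality on H^1_0 of an interval of length L, ∫(u')² ≥ (π/L)²∫u² with equality for the first sine mode sin(π(x−x₀)/L) (x₀ the left endpoint), so the inequality holds for all u iff (1−α)(π/L)² ≥ α − c, i.e. α ≤ ((π/L)² + c)/((π/L)² + 1) = (1 + c(L/π)²)/(1 + (L/π)²). (Direct route, valid since c ≤ 0: Poincaré gives c∫u² ≥ c(L/π)²∫(u')², so a(u,u) ≥ (1 + c(L/π)²)∫(u')², while ||u||_{H^1}² ≤ (1 + (L/π)²)∫(u')²; dividing yields the same α.) With (π/L)² = 4*π^2/9 and c = -1, the largest admissible constant is α = ((π/L)² + c)/((π/L)² + 1).
Simplifying, α = (-9 + 4*π^2)/(9 + 4*π^2).


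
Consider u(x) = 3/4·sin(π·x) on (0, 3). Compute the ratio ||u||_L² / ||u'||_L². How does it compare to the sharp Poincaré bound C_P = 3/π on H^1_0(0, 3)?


||u||_L² / ||u'||_L² = 1/π < C_P = 3/π.

u(x) = 3/4·sin(π·x), so u'(x) = 3*π*cos(π*x)/4.
Writing u(x) = A·sin(kπx/L) with A = 3/4 and k = 3, use ∫_0^L sin²(kπx/L) dx = L/2 and ∫_0^L cos²(kπx/L) dx = L/2.
u² = 9/16·sin²(π·x) and (u')² = 9*π^2/16·cos²(π·x), and each of sin², cos² integrates to L/2 = 3/2 over (0, 3).
∫_0^3 u² dx = 27/32, so ||u||_L² = 3*sqrt(6)/8.
∫_0^3 (u')² dx = 27*π^2/32, so ||u'||_L² = 3*sqrt(6)*π/8.
Ratio ||u||_L² / ||u'||_L² = 1/π.
Sharp Poincaré constant on H^1_0(0, 3) is C_P = L/π = 3/π, achieved by sin(π/3·x).
This is the k = 3 harmonic; the ratio L/(kπ) is strictly less than C_P = L/π, consistent with the sharp inequality ||u||_L² ≤ C_P ||u'||_L².


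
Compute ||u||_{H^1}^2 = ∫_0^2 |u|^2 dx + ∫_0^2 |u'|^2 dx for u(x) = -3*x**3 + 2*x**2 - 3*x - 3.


||u||_{H^1}^2 = 66616/105

The H^1 norm (squared) on an interval (0, L) is
  ||u||_{H^1}^2 = ∫_0^L u(x)^2 dx + ∫_0^L u'(x)^2 dx.
Compute u'(x) = -9*x**2 + 4*x - 3.
Then u(x)^2 = 9*x**6 - 12*x**5 + 22*x**4 + 6*x**3 - 3*x**2 + 18*x + 9 and u'(x)^2 = 81*x**4 - 72*x**3 + 70*x**2 - 24*x + 9.
Integrate each monomial from 0 to 2 using ∫_0^2 c·x^n dx = c·2^(n+1)/(n+1):
  ∫_0^2 u(x)^2 dx = ∫_0^2 (9*x^6 - 12*x^5 + 22*x^4 + 6*x^3 - 3*x^2 + 18*x + 9) dx. Term by term:
    ∫_0^2 9*x^6 dx = 1152/7;  ∫_0^2 -12*x^5 dx = -128;  ∫_0^2 22*x^4 dx = 704/5;
    ∫_0^2 6*x^3 dx = 24;  ∫_0^2 -3*x^2 dx = -8;  ∫_0^2 18*x dx = 36;
    ∫_0^2 9 dx = 18.
  Sum: 1152/7 − 128 + 704/5 + 24 − 8 + 36 + 18 = 8658/35.
  ∫_0^2 u'(x)^2 dx = ∫_0^2 (81*x^4 - 72*x^3 + 70*x^2 - 24*x + 9) dx. Term by term:
    ∫_0^2 81*x^4 dx = 2592/5;  ∫_0^2 -72*x^3 dx = -288;  ∫_0^2 70*x^2 dx = 560/3;
    ∫_0^2 -24*x dx = -48;  ∫_0^2 9 dx = 18.
  Sum: 2592/5 − 288 + 560/3 − 48 + 18 = 5806/15.
Adding: ||u||_{H^1}^2 = 8658/35 + 5806/15 = 66616/105.


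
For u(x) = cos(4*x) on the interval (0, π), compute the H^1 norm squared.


||u||_{H^1(0,π)}^2 = 17*π/2

u'(x) = -4*sin(4*x).
Expand u² and (u')² and integrate term by term on (0, π), using: for integers n ≥ 1, ∫_0^π sin²(nx) dx = ∫_0^π cos²(nx) dx = π/2; for n ≠ n', ∫_0^π sin(nx)sin(n'x) dx = ∫_0^π cos(nx)cos(n'x) dx = 0; and by product-to-sum, ∫_0^π sin(nx)cos(n'x) dx = ½∫_0^π [sin((n+n')x) + sin((n−n')x)] dx, which is 0 when n+n' is even and 2n/(n²−n'²) when n+n' is odd (it need not vanish on (0, π)).
  u² squared terms: (1)²·∫cos(4x)² dx = 1·π/2 = π/2.
  So ∫_0^π u² dx = π/2.
  (u')² squared terms: (-4)²·∫sin(4x)² dx = 16·π/2 = 8*π.
  So ∫_0^π (u')² dx = 8*π.
||u||_{H^1}^2 = (π/2) + (8*π) = 17*π/2.


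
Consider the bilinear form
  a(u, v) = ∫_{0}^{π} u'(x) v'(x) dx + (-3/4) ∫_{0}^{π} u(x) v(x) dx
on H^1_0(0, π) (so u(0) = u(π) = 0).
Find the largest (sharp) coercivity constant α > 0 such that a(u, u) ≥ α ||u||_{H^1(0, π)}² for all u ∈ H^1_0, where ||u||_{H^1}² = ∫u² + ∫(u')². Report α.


α = 1/8

Coercivity of a(·,·) on H^1_0(0, π) means a(u, u) ≥ α ||u||_{H^1}² for every u ∈ H^1_0.
The interval has length L = π, and Poincaré/coercivity depend only on L. Here a(u, u) = ∫(u')² + (-3/4)·∫u².
Here c = -3/4 < 0 with |c| < (π/L)² = 1, so coercivity still holds. The condition a(u,u) ≥ α||u||_{H^1}² reads (1−α)∫(u')² ≥ (α−c)∫u². Any admissible α is ≤ 1 (rapidly oscillating u have ∫u²/∫(u')² → 0), and α = 1 would force 0 ≥ (1−c)∫u², impossible since c < 1; so 1−α > 0. By the sharp Poincaré inequality on H^1_0 of an interval of length L, ∫(u')² ≥ (π/L)²∫u² with equality for the first sine mode sin(π(x−x₀)/L) (x₀ the left endpoint), so the inequality holds for all u iff (1−α)(π/L)² ≥ α − c, i.e. α ≤ ((π/L)² + c)/((π/L)² + 1) = (1 + c(L/π)²)/(1 + (L/π)²). (Direct route, valid since c ≤ 0: Poincaré gives c∫u² ≥ c(L/π)²∫(u')², so a(u,u) ≥ (1 + c(L/π)²)∫(u')², while ||u||_{H^1}² ≤ (1 + (L/π)²)∫(u')²; dividing yields the same α.) With (π/L)² = 1 and c = -3/4, the largest admissible constant is α = ((π/L)² + c)/((π/L)² + 1).
Simplifying, α = 1/8.


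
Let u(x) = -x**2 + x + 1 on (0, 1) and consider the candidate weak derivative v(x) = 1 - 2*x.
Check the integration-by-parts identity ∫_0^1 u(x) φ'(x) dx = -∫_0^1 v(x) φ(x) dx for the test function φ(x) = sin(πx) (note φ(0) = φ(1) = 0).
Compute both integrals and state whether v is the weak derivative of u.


LHS = 0, RHS = 0. Yes, v = u' weakly.

u(x) = -x**2 + x + 1, classical derivative u'(x) = 1 - 2*x.
φ(x) = sin(πx), so φ'(x) = π*cos(π*x).
Note φ(0) = φ(1) = 0, so the boundary term u·φ vanishes.
LHS = ∫_0^1 u(x) φ'(x) dx = ∫_0^1 (-π*x^2*cos(π*x) + π*x*cos(π*x) + π*cos(π*x)) dx. Term by term:
  ∫_0^1 π*cos(π*x) dx = 0;  ∫_0^1 π*x*cos(π*x) dx = -2/π;  ∫_0^1 -π*x^2*cos(π*x) dx = 2/π.
Sum: 0 − 2/π + 2/π = 0.
So LHS = 0.
∫_0^1 v(x) φ(x) dx = ∫_0^1 (-2*x*sin(π*x) + sin(π*x)) dx. Term by term:
  ∫_0^1 -2*x*sin(π*x) dx = -2/π;  ∫_0^1 sin(π*x) dx = 2/π.
Sum: -2/π + 2/π = 0.
So RHS = -∫_0^1 v(x) φ(x) dx = 0.
LHS = RHS, so the identity holds for this test φ.
Moreover u is smooth here and v(x) = u'(x) = 1 - 2*x pointwise, so the identity holds for every test function. Hence v is the weak derivative of u.


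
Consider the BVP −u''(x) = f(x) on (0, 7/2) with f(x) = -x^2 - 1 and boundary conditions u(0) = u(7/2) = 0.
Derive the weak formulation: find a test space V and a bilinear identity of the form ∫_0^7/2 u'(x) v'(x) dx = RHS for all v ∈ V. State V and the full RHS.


V = H^1_0(0, 7/2) (so v(0) = v(7/2) = 0); weak form: ∫_0^7/2 u'v' dx = ∫_0^7/2 (-x^2 - 1) v dx for all v ∈ V.

Multiply both sides by a test function v and integrate from 0 to 7/2:
  ∫_0^7/2 −u''(x) v(x) dx = ∫_0^7/2 f(x) v(x) dx.
Integrate the LHS by parts once:
  ∫_0^7/2 −u'' v dx = −[u'(x) v(x)]_0^7/2 + ∫_0^7/2 u'(x) v'(x) dx.
Thus ∫_0^7/2 u'(x) v'(x) dx = ∫_0^7/2 f(x) v(x) dx + [u'(x) v(x)]_0^7/2.
Choose V so that boundary terms are either known or forced to vanish.
u is Dirichlet: u(0) = u(7/2) = 0. Let V = H^1_0(0, 7/2); then v(0) = v(7/2) = 0, and [u' v]_0^7/2 = 0.
Weak formulation: find u (satisfying any essential BC) such that ∫_0^7/2 u'(x) v'(x) dx = ∫_0^7/2 f v dx for all v ∈ V.
Substituting f(x) = -x^2 - 1, the right-hand side is ∫_0^7/2 (-x^2 - 1) v dx.


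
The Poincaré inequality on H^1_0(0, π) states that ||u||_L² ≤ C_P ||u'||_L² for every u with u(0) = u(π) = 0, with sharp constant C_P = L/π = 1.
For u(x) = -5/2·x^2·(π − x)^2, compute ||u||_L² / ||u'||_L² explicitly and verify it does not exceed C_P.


||u||_L² / ||u'||_L² = sqrt(3)*π/6 < C_P = 1.

u(x) = -5/2·x^2·(π − x)^2, so u'(x) = 5*x*(x*(π - x) - (x - π)^2).
u(x) = -5/2·x^2·(π − x)^2 vanishes at x = 0 and x = π, so u ∈ H^1_0(0, π). Differentiate via the product rule and integrate the resulting polynomials term by term.
  ∫_0^π u² dx = ∫_0^π (25*x^8/4 - 25*π*x^7 + 75*π^2*x^6/2 - 25*π^3*x^5 + 25*π^4*x^4/4) dx. Term by term:
    ∫_0^π 25*x^8/4 dx = 25*π^9/36;  ∫_0^π -25*π*x^7 dx = -25*π^9/8;  ∫_0^π 75*π^2*x^6/2 dx = 75*π^9/14;
    ∫_0^π -25*π^3*x^5 dx = -25*π^9/6;  ∫_0^π 25*π^4*x^4/4 dx = 5*π^9/4.
  Sum: 25*π^9/36 − 25*π^9/8 + 75*π^9/14 − 25*π^9/6 + 5*π^9/4 = 5*π^9/504.
  ∫_0^π (u')² dx = ∫_0^π (100*x^6 - 300*π*x^5 + 325*π^2*x^4 - 150*π^3*x^3 + 25*π^4*x^2) dx. Term by term:
    ∫_0^π 100*x^6 dx = 100*π^7/7;  ∫_0^π -300*π*x^5 dx = -50*π^7;  ∫_0^π 325*π^2*x^4 dx = 65*π^7;
    ∫_0^π -150*π^3*x^3 dx = -75*π^7/2;  ∫_0^π 25*π^4*x^2 dx = 25*π^7/3.
  Sum: 100*π^7/7 − 50*π^7 + 65*π^7 − 75*π^7/2 + 25*π^7/3 = 5*π^7/42.
∫_0^π u² dx = 5*π^9/504, so ||u||_L² = sqrt(70)*π^(9/2)/84.
∫_0^π (u')² dx = 5*π^7/42, so ||u'||_L² = sqrt(210)*π^(7/2)/42.
Ratio ||u||_L² / ||u'||_L² = sqrt(3)*π/6.
Sharp Poincaré constant on H^1_0(0, π) is C_P = L/π = 1, achieved by sin(x).
A polynomial bump cannot attain the sharp Poincaré constant (only the first sine eigenfunction does), so the ratio is strictly less than C_P, consistent with ||u||_L² ≤ C_P ||u'||_L².


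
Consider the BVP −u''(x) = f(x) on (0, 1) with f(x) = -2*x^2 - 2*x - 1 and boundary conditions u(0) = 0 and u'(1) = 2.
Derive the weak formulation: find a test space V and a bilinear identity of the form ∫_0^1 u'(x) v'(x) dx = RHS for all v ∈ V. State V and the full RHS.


V = {v ∈ H^1(0, 1) : v(0) = 0} (test functions vanish at x = 0 where u is specified); weak form: ∫_0^1 u'v' dx = ∫_0^1 (-2*x^2 - 2*x - 1) v dx + 2·v(1) for all v ∈ V.

Multiply both sides by a test function v and integrate from 0 to 1:
  ∫_0^1 −u''(x) v(x) dx = ∫_0^1 f(x) v(x) dx.
Integrate the LHS by parts once:
  ∫_0^1 −u'' v dx = −[u'(x) v(x)]_0^1 + ∫_0^1 u'(x) v'(x) dx.
Thus ∫_0^1 u'(x) v'(x) dx = ∫_0^1 f(x) v(x) dx + [u'(x) v(x)]_0^1.
Choose V so that boundary terms are either known or forced to vanish.
Mixed BC: u(0) = 0 (Dirichlet) and u'(1) = 2 (Neumann). Define V = {v ∈ H^1(0, 1) : v(0) = 0}. Then [u' v]_0^1 = u'(1)·v(1) − u'(0)·0 = 2·v(1).
Weak formulation: find u (satisfying any essential BC) such that ∫_0^1 u'(x) v'(x) dx = ∫_0^1 f v dx + 2·v(1) for all v ∈ V (Dirichlet at 0 absorbed into V; Neumann datum at x = 1 contributes the boundary term).
Substituting f(x) = -2*x^2 - 2*x - 1, the right-hand side is ∫_0^1 (-2*x^2 - 2*x - 1) v dx + 2·v(1).


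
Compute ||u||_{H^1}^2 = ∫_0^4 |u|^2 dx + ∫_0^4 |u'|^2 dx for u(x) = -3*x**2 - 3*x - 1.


||u||_{H^1}^2 = 22296/5

The H^1 norm (squared) on an interval (0, L) is
  ||u||_{H^1}^2 = ∫_0^L u(x)^2 dx + ∫_0^L u'(x)^2 dx.
Compute u'(x) = -6*x - 3.
Then u(x)^2 = 9*x**4 + 18*x**3 + 15*x**2 + 6*x + 1 and u'(x)^2 = 36*x**2 + 36*x + 9.
Integrate each monomial from 0 to 4 using ∫_0^4 c·x^n dx = c·4^(n+1)/(n+1):
  ∫_0^4 u(x)^2 dx = ∫_0^4 (9*x^4 + 18*x^3 + 15*x^2 + 6*x + 1) dx. Term by term:
    ∫_0^4 9*x^4 dx = 9216/5;  ∫_0^4 18*x^3 dx = 1152;  ∫_0^4 15*x^2 dx = 320;
    ∫_0^4 6*x dx = 48;  ∫_0^4 1 dx = 4.
  Sum: 9216/5 + 1152 + 320 + 48 + 4 = 16836/5.
  ∫_0^4 u'(x)^2 dx = ∫_0^4 (36*x^2 + 36*x + 9) dx. Term by term:
    ∫_0^4 36*x^2 dx = 768;  ∫_0^4 36*x dx = 288;  ∫_0^4 9 dx = 36.
  Sum: 768 + 288 + 36 = 1092.
Adding: ||u||_{H^1}^2 = 16836/5 + 1092 = 22296/5.


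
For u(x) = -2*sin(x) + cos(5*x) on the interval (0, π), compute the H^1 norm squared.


||u||_{H^1(0,π)}^2 = 17*π

u'(x) = -5*sin(5*x) - 2*cos(x).
Expand u² and (u')² and integrate term by term on (0, π), using: for integers n ≥ 1, ∫_0^π sin²(nx) dx = ∫_0^π cos²(nx) dx = π/2; for n ≠ n', ∫_0^π sin(nx)sin(n'x) dx = ∫_0^π cos(nx)cos(n'x) dx = 0; and by product-to-sum, ∫_0^π sin(nx)cos(n'x) dx = ½∫_0^π [sin((n+n')x) + sin((n−n')x)] dx, which is 0 when n+n' is even and 2n/(n²−n'²) when n+n' is odd (it need not vanish on (0, π)).
  u² squared terms: (-2)²·∫sin(x)² dx = 4·π/2 = 2*π;  (1)²·∫cos(5x)² dx = 1·π/2 = π/2.
  u² cross terms: 2·(-2)·(1)·∫sin(x)·cos(5x) dx = -4·(0) = 0.
  So ∫_0^π u² dx = 2*π + π/2 + 0 = 5*π/2.
  (u')² squared terms: (-5)²·∫sin(5x)² dx = 25·π/2 = 25*π/2;  (-2)²·∫cos(x)² dx = 4·π/2 = 2*π.
  (u')² cross terms: 2·(-5)·(-2)·∫sin(5x)·cos(x) dx = 20·(0) = 0.
  So ∫_0^π (u')² dx = 25*π/2 + 2*π + 0 = 29*π/2.
||u||_{H^1}^2 = (5*π/2) + (29*π/2) = 17*π.


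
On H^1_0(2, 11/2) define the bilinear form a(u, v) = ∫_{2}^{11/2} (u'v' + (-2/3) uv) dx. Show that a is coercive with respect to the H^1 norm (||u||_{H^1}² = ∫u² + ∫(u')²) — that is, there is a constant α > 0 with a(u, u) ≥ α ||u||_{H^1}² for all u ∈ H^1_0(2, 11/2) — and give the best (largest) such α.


α = 2*(-49 + 6*π^2)/(3*(4*π^2 + 49))

Coercivity of a(·,·) on H^1_0(2, 11/2) means a(u, u) ≥ α ||u||_{H^1}² for every u ∈ H^1_0.
The interval has length L = 7/2, and Poincaré/coercivity depend only on L. Here a(u, u) = ∫(u')² + (-2/3)·∫u².
Here c = -2/3 < 0 with |c| < (π/L)² = 4*π^2/49, so coercivity still holds. The condition a(u,u) ≥ α||u||_{H^1}² reads (1−α)∫(u')² ≥ (α−c)∫u². Any admissible α is ≤ 1 (rapidly oscillating u have ∫u²/∫(u')² → 0), and α = 1 would force 0 ≥ (1−c)∫u², impossible since c < 1; so 1−α > 0. By the sharp Poincaré inequality on H^1_0 of an interval of length L, ∫(u')² ≥ (π/L)²∫u² with equality for the first sine mode sin(π(x−x₀)/L) (x₀ the left endpoint), so the inequality holds for all u iff (1−α)(π/L)² ≥ α − c, i.e. α ≤ ((π/L)² + c)/((π/L)² + 1) = (1 + c(L/π)²)/(1 + (L/π)²). (Direct route, valid since c ≤ 0: Poincaré gives c∫u² ≥ c(L/π)²∫(u')², so a(u,u) ≥ (1 + c(L/π)²)∫(u')², while ||u||_{H^1}² ≤ (1 + (L/π)²)∫(u')²; dividing yields the same α.) With (π/L)² = 4*π^2/49 and c = -2/3, the largest admissible constant is α = ((π/L)² + c)/((π/L)² + 1).
Simplifying, α = 2*(-49 + 6*π^2)/(3*(4*π^2 + 49)).


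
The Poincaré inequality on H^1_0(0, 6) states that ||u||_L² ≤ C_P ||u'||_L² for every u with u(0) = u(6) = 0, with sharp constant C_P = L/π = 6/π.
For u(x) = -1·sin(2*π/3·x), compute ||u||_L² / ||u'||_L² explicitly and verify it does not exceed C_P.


||u||_L² / ||u'||_L² = 3/(2*π) < C_P = 6/π.

u(x) = -1·sin(2*π/3·x), so u'(x) = -2*π*cos(2*π*x/3)/3.
Writing u(x) = A·sin(kπx/L) with A = -1 and k = 4, use ∫_0^L sin²(kπx/L) dx = L/2 and ∫_0^L cos²(kπx/L) dx = L/2.
u² = 1·sin²(2*π/3·x) and (u')² = 4*π^2/9·cos²(2*π/3·x), and each of sin², cos² integrates to L/2 = 3 over (0, 6).
∫_0^6 u² dx = 3, so ||u||_L² = sqrt(3).
∫_0^6 (u')² dx = 4*π^2/3, so ||u'||_L² = 2*sqrt(3)*π/3.
Ratio ||u||_L² / ||u'||_L² = 3/(2*π).
Sharp Poincaré constant on H^1_0(0, 6) is C_P = L/π = 6/π, achieved by sin(π/6·x).
This is the k = 4 harmonic; the ratio L/(kπ) is strictly less than C_P = L/π, consistent with the sharp inequality ||u||_L² ≤ C_P ||u'||_L².


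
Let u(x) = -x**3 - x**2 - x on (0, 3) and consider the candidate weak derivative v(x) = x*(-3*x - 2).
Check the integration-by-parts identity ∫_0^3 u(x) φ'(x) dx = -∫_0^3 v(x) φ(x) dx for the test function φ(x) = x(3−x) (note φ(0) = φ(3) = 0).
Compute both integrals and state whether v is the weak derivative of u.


LHS = 1089/20, RHS = 999/20. No, v is not the weak derivative of u.

u(x) = -x**3 - x**2 - x, classical derivative u'(x) = -3*x**2 - 2*x - 1.
φ(x) = x(3−x), so φ'(x) = 3 - 2*x.
Note φ(0) = φ(3) = 0, so the boundary term u·φ vanishes.
LHS = ∫_0^3 u(x) φ'(x) dx = ∫_0^3 (2*x^4 - x^3 - x^2 - 3*x) dx. Term by term:
  ∫_0^3 2*x^4 dx = 486/5;  ∫_0^3 -x^3 dx = -81/4;  ∫_0^3 -x^2 dx = -9;
  ∫_0^3 -3*x dx = -27/2.
Sum: 486/5 − 81/4 − 9 − 27/2 = 1089/20.
So LHS = 1089/20.
∫_0^3 v(x) φ(x) dx = ∫_0^3 (3*x^4 - 7*x^3 - 6*x^2) dx. Term by term:
  ∫_0^3 3*x^4 dx = 729/5;  ∫_0^3 -7*x^3 dx = -567/4;  ∫_0^3 -6*x^2 dx = -54.
Sum: 729/5 − 567/4 − 54 = -999/20.
So RHS = -∫_0^3 v(x) φ(x) dx = 999/20.
LHS − RHS = 9/2 ≠ 0, so the identity fails.
(For a valid weak derivative the identity must hold for EVERY test function, in particular this one. The failure shows v is NOT the weak derivative of u.)
Correct weak derivative would be u'(x) = -3*x**2 - 2*x - 1.
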